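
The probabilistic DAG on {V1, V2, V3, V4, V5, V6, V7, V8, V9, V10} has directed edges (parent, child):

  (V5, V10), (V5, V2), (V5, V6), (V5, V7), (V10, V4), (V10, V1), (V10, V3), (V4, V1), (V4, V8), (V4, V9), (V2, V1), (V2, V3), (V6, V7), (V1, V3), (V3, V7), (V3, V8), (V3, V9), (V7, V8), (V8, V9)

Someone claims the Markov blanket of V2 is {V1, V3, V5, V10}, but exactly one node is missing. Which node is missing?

V4

The Markov blanket of a node is its parents, its children, and the other parents of its children.
V2 has parent V5.
Children of V2: V1, V3.
Parents of each child, excluding V2:
  V1: V4, V10
  V3: V1, V10
MB(V2) = {V1, V3, V4, V5, V10}.
Comparing with the claimed set, V4 is missing.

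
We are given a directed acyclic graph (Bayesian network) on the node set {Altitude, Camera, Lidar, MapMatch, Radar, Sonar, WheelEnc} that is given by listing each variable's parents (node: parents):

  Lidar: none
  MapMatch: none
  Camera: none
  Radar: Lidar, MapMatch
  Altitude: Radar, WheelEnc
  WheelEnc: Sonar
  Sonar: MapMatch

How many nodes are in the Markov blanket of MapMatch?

Recall MB(v) = parents ∪ children ∪ spouses, where spouses are the other parents of v's children.
MapMatch's parents: none.
Ch(MapMatch) = {Radar, Sonar}.
Parents of each child, excluding MapMatch:
  Sonar has no other parent.
  Radar's other parent is Lidar.
MB(MapMatch) = {Lidar, Radar, Sonar}, which has 3 nodes.

3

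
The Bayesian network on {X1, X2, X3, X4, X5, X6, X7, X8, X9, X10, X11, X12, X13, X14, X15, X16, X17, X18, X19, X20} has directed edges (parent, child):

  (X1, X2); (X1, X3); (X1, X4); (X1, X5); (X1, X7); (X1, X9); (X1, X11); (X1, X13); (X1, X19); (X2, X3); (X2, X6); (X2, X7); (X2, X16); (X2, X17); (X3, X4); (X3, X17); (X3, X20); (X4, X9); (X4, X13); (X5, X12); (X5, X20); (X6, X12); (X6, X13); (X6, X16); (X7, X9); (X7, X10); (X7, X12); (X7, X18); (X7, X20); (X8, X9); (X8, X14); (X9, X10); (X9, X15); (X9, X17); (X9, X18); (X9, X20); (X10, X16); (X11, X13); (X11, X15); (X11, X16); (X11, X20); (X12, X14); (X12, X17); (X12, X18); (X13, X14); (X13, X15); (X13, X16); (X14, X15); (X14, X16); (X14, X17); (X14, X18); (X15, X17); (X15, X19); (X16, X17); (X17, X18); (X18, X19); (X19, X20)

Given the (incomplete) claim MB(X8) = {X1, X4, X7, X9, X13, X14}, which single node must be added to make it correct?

X12

By definition, MB(X8) is built from X8's parents, X8's children, and the co-parents of X8.
Parents of X8: none.
Children of X8: X9, X14.
Co-parents of X8 (other parents of its children):
  parents(X9) \ {X8} = {X1, X4, X7}.
  X14 also has parents X12, X13.
MB(X8) = {X1, X4, X7, X9, X12, X13, X14}.
Comparing with the claimed set, X12 is missing.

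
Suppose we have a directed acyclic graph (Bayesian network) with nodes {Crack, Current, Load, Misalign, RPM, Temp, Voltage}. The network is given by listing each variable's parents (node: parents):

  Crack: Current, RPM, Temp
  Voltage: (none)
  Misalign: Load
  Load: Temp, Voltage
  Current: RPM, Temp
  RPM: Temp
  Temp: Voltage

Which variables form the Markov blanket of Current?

Recall MB(v) = parents ∪ children ∪ spouses, where spouses are the other parents of v's children.
Current's parents: RPM, Temp.
Children of Current: Crack.
Parents of each child, excluding Current:
  Crack's other parents are RPM, Temp.
Union: {RPM, Temp} ∪ {Crack} ∪ {RPM, Temp} = {Crack, RPM, Temp}.

{Crack, RPM, Temp}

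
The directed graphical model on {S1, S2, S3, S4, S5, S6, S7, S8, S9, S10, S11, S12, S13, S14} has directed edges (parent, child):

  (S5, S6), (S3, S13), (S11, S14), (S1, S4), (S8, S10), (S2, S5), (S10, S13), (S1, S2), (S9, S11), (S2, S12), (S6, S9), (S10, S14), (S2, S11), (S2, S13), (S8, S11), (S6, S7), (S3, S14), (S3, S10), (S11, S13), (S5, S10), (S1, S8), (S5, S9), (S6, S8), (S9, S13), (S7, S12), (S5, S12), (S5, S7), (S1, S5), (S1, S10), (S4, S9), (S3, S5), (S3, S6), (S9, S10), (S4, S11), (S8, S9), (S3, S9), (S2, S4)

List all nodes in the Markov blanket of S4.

{S1, S2, S3, S5, S6, S8, S9, S11}

Pa(S4) = {S1, S2}.
Children of S4: S9, S11.
Parents of each child, excluding S4:
  S9: S3, S5, S6, S8
  S11: S2, S8, S9
So the Markov blanket of S4 is {S1, S2, S3, S5, S6, S8, S9, S11}.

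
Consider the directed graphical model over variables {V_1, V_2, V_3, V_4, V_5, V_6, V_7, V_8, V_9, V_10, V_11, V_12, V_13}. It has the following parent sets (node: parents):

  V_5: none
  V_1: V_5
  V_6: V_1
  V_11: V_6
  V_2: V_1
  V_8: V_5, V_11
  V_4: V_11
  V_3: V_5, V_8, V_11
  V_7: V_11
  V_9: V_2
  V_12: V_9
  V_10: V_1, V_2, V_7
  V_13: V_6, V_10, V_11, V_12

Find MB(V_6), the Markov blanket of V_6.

By definition, MB(V_6) is built from V_6's parents, V_6's children, and the co-parents of V_6.
Children of V_6: V_11, V_13.
Pa(V_6) = {V_1}.
Other parents of V_6's children:
  V_11 has no other parent.
  V_13's other parents are V_10, V_11, V_12.
Union: {V_1} ∪ {V_11, V_13} ∪ {V_10, V_11, V_12} = {V_1, V_10, V_11, V_12, V_13}.

{V_1, V_10, V_11, V_12, V_13}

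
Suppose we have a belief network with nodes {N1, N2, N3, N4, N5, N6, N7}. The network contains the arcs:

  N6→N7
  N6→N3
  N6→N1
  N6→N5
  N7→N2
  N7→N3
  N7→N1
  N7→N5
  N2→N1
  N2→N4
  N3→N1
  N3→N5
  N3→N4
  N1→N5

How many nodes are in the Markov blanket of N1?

5

By definition, MB(N1) is built from N1's parents, N1's children, and the co-parents of N1.
Parents of N1: N2, N3, N6, N7.
N1's children: N5.
Co-parents of N1 (other parents of its children):
  N5: N3, N6, N7
MB(N1) = {N2, N3, N5, N6, N7}, which has 5 nodes.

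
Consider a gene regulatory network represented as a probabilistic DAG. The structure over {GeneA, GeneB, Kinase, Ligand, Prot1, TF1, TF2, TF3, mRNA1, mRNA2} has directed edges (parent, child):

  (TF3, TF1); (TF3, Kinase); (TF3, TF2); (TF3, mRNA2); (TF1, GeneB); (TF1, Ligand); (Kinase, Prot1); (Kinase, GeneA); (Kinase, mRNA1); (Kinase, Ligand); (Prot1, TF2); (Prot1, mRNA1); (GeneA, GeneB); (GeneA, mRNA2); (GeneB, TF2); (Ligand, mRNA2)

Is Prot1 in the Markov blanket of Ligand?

Recall MB(v) = parents ∪ children ∪ spouses, where spouses are the other parents of v's children.
Ligand's parents: Kinase, TF1.
Ligand has child mRNA2.
Co-parents of Ligand (other parents of its children):
  mRNA2's other parents are GeneA, TF3.
MB(Ligand) = {GeneA, Kinase, TF1, TF3, mRNA2}; Prot1 is not in this set.

No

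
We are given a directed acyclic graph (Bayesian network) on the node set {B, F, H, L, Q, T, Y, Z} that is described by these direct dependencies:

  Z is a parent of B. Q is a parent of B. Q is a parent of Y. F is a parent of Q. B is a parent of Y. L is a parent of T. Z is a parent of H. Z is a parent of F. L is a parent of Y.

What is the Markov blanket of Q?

{B, F, L, Y, Z}

The Markov blanket of a node is its parents, its children, and the other parents of its children.
Q has children B, Y.
Pa(Q) = {F}.
Co-parents of Q (other parents of its children):
  parents(B) \ {Q} = {Z}.
  Y's other parents are B, L.
Union: {F} ∪ {B, Y} ∪ {B, L, Z} = {B, F, L, Y, Z}.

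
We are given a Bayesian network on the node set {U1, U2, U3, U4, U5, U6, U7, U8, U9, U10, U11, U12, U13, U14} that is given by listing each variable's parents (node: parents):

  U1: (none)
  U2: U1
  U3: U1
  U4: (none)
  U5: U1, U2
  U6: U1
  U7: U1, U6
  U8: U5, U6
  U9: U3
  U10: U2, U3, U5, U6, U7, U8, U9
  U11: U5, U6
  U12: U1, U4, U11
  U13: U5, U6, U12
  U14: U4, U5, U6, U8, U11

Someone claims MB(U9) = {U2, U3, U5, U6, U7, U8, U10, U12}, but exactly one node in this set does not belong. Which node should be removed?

Children of U9: U10.
U9 has parent U3.
For each child, the remaining parents (spouses of U9):
  U10: U2, U3, U5, U6, U7, U8
MB(U9) = {U2, U3, U5, U6, U7, U8, U10}.
U12 is neither a parent, child, nor co-parent of U9, so it does not belong.

U12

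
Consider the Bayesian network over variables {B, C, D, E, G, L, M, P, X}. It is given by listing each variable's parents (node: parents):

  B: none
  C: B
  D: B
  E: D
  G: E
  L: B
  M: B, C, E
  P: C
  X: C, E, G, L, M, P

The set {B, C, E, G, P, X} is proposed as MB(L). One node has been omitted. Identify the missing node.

M

By definition, MB(L) is built from L's parents, L's children, and the co-parents of L.
L's parents: B.
Ch(L) = {X}.
For each child, the remaining parents (spouses of L):
  X also has parents C, E, G, M, P.
MB(L) = {B, C, E, G, M, P, X}.
Comparing with the claimed set, M is missing.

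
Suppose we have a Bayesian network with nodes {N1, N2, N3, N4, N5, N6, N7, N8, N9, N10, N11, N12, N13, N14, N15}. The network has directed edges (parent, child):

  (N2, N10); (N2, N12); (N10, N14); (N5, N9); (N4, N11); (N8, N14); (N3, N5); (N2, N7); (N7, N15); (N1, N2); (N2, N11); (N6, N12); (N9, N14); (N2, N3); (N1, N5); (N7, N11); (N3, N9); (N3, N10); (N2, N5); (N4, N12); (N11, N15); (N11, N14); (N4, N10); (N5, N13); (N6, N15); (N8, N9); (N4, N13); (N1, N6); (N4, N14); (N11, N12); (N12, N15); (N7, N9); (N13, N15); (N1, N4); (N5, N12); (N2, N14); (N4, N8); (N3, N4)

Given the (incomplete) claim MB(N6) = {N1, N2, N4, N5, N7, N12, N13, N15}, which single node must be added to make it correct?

A node's Markov blanket = Pa ∪ Ch ∪ (parents of Ch other than the node itself).
N6's parents: N1.
Children of N6: N12, N15.
For each child, the remaining parents (spouses of N6):
  parents(N12) \ {N6} = {N2, N4, N5, N11}.
  parents(N15) \ {N6} = {N7, N11, N12, N13}.
MB(N6) = {N1, N2, N4, N5, N7, N11, N12, N13, N15}.
Comparing with the claimed set, N11 is missing.

N11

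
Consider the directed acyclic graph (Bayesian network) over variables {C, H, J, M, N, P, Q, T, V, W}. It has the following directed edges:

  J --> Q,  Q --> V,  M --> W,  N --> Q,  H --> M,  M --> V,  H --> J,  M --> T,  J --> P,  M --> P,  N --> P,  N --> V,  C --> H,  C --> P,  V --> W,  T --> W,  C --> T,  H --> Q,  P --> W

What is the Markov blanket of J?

By definition, MB(J) is built from J's parents, J's children, and the co-parents of J.
Pa(J) = {H}.
J has children P, Q.
Co-parents of J (other parents of its children):
  parents(P) \ {J} = {C, M, N}.
  Q also has parents H, N.
Union: {H} ∪ {P, Q} ∪ {C, H, M, N} = {C, H, M, N, P, Q}.

{C, H, M, N, P, Q}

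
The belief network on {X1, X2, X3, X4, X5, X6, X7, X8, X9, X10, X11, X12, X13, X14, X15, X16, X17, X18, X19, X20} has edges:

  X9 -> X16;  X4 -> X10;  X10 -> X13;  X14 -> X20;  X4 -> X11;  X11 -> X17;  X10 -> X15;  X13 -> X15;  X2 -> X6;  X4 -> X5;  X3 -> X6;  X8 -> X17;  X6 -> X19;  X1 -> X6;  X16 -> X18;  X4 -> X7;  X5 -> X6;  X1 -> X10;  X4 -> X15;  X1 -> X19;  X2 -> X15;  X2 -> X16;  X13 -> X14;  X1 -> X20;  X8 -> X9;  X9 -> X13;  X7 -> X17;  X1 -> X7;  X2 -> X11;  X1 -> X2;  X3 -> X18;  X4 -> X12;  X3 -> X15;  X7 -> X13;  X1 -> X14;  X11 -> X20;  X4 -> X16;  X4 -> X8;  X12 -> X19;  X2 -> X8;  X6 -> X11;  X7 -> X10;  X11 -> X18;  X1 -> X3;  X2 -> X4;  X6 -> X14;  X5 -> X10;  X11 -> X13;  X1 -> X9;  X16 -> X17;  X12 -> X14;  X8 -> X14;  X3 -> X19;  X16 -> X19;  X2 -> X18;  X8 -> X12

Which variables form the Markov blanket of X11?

X11's parents: X2, X4, X6.
Ch(X11) = {X13, X17, X18, X20}.
Co-parents of X11 (other parents of its children):
  X13 also has parents X7, X9, X10.
  X17's other parents are X7, X8, X16.
  parents(X18) \ {X11} = {X2, X3, X16}.
  X20 also has parents X1, X14.
MB(X11) = {X1, X2, X3, X4, X6, X7, X8, X9, X10, X13, X14, X16, X17, X18, X20}.

{X1, X2, X3, X4, X6, X7, X8, X9, X10, X13, X14, X16, X17, X18, X20}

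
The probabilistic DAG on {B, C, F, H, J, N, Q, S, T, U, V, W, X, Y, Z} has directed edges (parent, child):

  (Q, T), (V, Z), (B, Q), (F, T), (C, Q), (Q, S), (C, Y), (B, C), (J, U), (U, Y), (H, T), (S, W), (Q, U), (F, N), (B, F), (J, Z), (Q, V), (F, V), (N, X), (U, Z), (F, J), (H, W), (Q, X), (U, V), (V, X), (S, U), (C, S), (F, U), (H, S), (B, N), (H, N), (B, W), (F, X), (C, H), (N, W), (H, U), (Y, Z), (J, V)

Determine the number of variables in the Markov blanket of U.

Recall MB(v) = parents ∪ children ∪ spouses, where spouses are the other parents of v's children.
Ch(U) = {V, Y, Z}.
U has parents F, H, J, Q, S.
Co-parents of U (other parents of its children):
  V's other parents are F, J, Q.
  Y's other parent is C.
  Z's other parents are J, V, Y.
MB(U) = {C, F, H, J, Q, S, V, Y, Z}, which has 9 nodes.

9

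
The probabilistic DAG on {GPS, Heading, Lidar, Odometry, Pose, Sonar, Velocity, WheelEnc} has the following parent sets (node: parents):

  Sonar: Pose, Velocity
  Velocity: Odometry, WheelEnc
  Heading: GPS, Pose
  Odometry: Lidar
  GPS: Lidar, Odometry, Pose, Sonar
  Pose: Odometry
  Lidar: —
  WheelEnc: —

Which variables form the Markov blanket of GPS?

{Heading, Lidar, Odometry, Pose, Sonar}

Parents of GPS: Lidar, Odometry, Pose, Sonar.
Children of GPS: Heading.
Parents of each child, excluding GPS:
  Heading also has parent Pose.
Union: {Lidar, Odometry, Pose, Sonar} ∪ {Heading} ∪ {Pose} = {Heading, Lidar, Odometry, Pose, Sonar}.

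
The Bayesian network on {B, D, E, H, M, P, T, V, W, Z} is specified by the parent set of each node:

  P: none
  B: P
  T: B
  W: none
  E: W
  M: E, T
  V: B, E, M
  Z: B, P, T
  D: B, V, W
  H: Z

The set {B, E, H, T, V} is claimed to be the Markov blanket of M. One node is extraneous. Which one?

H

Pa(M) = {E, T}.
M has child V.
Co-parents of M (other parents of its children):
  V also has parents B, E.
MB(M) = {B, E, T, V}.
H is neither a parent, child, nor co-parent of M, so it does not belong.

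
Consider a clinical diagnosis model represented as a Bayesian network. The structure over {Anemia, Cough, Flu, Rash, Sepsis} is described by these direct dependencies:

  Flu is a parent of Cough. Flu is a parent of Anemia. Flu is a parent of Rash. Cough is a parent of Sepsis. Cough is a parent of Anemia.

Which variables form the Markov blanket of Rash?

Pa(Rash) = {Flu}.
Ch(Rash) = {}.
Rash has no children, so there are no co-parents.
So the Markov blanket of Rash is {Flu}.

{Flu}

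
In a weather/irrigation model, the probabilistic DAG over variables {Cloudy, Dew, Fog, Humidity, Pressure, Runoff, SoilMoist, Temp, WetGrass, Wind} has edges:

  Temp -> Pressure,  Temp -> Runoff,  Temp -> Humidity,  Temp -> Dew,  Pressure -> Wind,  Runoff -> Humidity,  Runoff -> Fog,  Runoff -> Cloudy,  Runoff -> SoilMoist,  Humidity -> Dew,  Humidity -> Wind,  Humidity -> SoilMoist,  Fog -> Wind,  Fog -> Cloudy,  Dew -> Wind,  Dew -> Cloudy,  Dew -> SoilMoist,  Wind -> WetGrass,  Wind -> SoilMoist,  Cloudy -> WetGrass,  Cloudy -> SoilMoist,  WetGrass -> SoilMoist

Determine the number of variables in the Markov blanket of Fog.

A node's Markov blanket = Pa ∪ Ch ∪ (parents of Ch other than the node itself).
Ch(Fog) = {Cloudy, Wind}.
Pa(Fog) = {Runoff}.
Other parents of Fog's children:
  Wind's other parents are Dew, Humidity, Pressure.
  parents(Cloudy) \ {Fog} = {Dew, Runoff}.
MB(Fog) = {Cloudy, Dew, Humidity, Pressure, Runoff, Wind}, which has 6 nodes.

6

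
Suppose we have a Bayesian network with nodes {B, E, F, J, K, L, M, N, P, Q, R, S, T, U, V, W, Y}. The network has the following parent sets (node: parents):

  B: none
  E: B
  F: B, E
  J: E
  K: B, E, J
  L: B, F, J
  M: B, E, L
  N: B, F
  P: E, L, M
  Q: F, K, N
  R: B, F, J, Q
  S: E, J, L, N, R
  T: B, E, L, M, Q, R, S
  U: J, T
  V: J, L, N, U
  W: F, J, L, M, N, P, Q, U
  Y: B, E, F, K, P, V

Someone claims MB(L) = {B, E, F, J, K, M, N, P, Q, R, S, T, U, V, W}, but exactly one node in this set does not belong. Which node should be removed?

K

A node's Markov blanket = Pa ∪ Ch ∪ (parents of Ch other than the node itself).
L's parents: B, F, J.
Ch(L) = {M, P, S, T, V, W}.
Parents of each child, excluding L:
  M's other parents are B, E.
  P also has parents E, M.
  parents(S) \ {L} = {E, J, N, R}.
  T also has parents B, E, M, Q, R, S.
  parents(V) \ {L} = {J, N, U}.
  W's other parents are F, J, M, N, P, Q, U.
MB(L) = {B, E, F, J, M, N, P, Q, R, S, T, U, V, W}.
K is neither a parent, child, nor co-parent of L, so it does not belong.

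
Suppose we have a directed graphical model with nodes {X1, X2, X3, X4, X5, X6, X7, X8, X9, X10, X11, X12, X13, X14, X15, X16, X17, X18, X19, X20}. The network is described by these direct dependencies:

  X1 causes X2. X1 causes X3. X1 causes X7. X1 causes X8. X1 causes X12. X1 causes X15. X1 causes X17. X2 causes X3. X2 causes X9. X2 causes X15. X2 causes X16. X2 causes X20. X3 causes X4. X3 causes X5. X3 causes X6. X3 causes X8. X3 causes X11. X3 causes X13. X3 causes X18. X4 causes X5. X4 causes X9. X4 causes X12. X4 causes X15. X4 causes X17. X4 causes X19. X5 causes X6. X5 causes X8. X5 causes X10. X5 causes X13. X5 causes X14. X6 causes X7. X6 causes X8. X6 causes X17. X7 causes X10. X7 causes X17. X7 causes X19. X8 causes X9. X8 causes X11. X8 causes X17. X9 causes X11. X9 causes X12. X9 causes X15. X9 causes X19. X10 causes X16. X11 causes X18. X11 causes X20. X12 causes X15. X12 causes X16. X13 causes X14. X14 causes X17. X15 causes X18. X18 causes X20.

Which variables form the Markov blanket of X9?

X9's parents: X2, X4, X8.
Ch(X9) = {X11, X12, X15, X19}.
For each child, the remaining parents (spouses of X9):
  X11: X3, X8
  X12: X1, X4
  X15: X1, X2, X4, X12
  X19: X4, X7
MB(X9) = {X1, X2, X3, X4, X7, X8, X11, X12, X15, X19}.

{X1, X2, X3, X4, X7, X8, X11, X12, X15, X19}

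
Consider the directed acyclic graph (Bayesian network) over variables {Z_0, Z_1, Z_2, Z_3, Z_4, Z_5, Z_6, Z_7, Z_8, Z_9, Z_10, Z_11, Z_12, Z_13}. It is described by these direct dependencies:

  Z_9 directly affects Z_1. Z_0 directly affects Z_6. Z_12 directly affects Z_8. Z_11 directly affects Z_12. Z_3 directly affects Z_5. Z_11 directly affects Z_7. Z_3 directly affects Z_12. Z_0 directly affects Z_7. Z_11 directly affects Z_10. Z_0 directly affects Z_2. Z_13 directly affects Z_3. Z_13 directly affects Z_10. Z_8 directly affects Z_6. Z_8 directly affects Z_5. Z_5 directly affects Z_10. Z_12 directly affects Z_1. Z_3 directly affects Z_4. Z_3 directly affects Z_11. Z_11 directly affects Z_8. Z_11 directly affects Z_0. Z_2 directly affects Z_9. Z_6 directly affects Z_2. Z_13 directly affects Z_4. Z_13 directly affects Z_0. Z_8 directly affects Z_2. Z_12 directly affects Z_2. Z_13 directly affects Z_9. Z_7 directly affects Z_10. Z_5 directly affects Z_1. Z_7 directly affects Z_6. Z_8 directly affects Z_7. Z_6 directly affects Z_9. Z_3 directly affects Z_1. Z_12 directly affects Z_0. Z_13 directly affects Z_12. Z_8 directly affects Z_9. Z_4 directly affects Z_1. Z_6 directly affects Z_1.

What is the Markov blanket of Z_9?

{Z_1, Z_2, Z_3, Z_4, Z_5, Z_6, Z_8, Z_12, Z_13}

Recall MB(v) = parents ∪ children ∪ spouses, where spouses are the other parents of v's children.
Parents of Z_9: Z_2, Z_6, Z_8, Z_13.
Z_9 has child Z_1.
For each child, the remaining parents (spouses of Z_9):
  parents(Z_1) \ {Z_9} = {Z_3, Z_4, Z_5, Z_6, Z_12}.
Taking the union gives {Z_1, Z_2, Z_3, Z_4, Z_5, Z_6, Z_8, Z_12, Z_13}.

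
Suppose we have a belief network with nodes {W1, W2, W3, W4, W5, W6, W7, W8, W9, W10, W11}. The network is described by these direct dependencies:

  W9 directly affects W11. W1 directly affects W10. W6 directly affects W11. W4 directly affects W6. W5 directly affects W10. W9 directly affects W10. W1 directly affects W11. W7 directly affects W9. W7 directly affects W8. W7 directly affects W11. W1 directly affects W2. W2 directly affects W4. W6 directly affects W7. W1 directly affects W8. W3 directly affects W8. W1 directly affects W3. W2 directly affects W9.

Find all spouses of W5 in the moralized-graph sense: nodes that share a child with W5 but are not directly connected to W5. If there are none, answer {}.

Children of W5: W10.
  W10's other parents are W1, W9.
Excluding nodes already adjacent to W5 (W10), the co-parent-only contribution is {W1, W9}.

{W1, W9}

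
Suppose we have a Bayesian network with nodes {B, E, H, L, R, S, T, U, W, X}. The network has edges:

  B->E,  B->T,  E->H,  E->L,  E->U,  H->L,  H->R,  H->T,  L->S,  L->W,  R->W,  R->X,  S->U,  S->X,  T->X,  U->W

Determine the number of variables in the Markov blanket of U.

Pa(U) = {E, S}.
U's children: W.
For each child, the remaining parents (spouses of U):
  W also has parents L, R.
MB(U) = {E, L, R, S, W}, which has 5 nodes.

5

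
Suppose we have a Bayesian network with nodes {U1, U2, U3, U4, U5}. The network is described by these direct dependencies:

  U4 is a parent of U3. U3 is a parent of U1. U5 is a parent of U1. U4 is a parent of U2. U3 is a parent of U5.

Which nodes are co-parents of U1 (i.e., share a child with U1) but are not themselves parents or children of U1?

{}

U1 has no children, so it has no co-parents. The set is empty.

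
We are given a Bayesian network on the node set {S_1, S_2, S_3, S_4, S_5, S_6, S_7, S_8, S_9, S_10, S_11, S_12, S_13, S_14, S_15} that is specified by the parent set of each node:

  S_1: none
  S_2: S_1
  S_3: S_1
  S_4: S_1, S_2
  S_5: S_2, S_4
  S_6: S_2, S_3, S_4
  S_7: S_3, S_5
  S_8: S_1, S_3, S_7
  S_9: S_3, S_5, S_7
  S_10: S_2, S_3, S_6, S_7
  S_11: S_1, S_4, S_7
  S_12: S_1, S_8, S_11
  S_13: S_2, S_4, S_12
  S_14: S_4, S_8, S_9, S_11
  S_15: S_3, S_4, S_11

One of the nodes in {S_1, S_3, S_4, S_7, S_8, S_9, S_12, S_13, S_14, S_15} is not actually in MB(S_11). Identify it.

Recall MB(v) = parents ∪ children ∪ spouses, where spouses are the other parents of v's children.
S_11 has parents S_1, S_4, S_7.
S_11 has children S_12, S_14, S_15.
Parents of each child, excluding S_11:
  S_12: S_1, S_8
  S_14: S_4, S_8, S_9
  S_15: S_3, S_4
MB(S_11) = {S_1, S_3, S_4, S_7, S_8, S_9, S_12, S_14, S_15}.
S_13 is neither a parent, child, nor co-parent of S_11, so it does not belong.

S_13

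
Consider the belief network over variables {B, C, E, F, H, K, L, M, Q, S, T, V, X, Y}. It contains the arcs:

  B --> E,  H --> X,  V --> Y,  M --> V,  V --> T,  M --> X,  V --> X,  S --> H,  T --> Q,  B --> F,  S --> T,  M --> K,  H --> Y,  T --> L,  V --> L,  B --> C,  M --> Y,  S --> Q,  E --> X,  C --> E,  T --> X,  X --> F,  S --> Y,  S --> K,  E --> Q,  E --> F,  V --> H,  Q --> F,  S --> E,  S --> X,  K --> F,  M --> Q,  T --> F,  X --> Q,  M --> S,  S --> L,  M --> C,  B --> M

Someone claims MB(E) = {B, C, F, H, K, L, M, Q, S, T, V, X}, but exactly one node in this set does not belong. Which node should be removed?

L

The Markov blanket of a node is its parents, its children, and the other parents of its children.
E's parents: B, C, S.
E's children: F, Q, X.
Parents of each child, excluding E:
  X: H, M, S, T, V
  Q: M, S, T, X
  F: B, K, Q, T, X
MB(E) = {B, C, F, H, K, M, Q, S, T, V, X}.
L is neither a parent, child, nor co-parent of E, so it does not belong.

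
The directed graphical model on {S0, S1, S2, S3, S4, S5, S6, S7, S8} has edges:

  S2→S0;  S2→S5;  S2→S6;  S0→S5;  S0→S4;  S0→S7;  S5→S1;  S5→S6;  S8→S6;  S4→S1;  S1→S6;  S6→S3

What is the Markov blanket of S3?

{S6}

The Markov blanket of a node is its parents, its children, and the other parents of its children.
Ch(S3) = {}.
Parents of S3: S6.
S3 has no children, so there are no co-parents.
MB(S3) = {S6}.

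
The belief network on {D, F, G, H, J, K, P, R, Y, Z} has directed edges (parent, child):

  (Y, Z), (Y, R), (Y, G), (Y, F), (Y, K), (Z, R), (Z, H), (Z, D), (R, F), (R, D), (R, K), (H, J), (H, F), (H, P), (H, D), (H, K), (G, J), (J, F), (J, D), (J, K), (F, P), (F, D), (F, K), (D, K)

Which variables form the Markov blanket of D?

Recall MB(v) = parents ∪ children ∪ spouses, where spouses are the other parents of v's children.
Children of D: K.
Pa(D) = {F, H, J, R, Z}.
For each child, the remaining parents (spouses of D):
  K's other parents are F, H, J, R, Y.
MB(D) = {F, H, J, K, R, Y, Z}.

{F, H, J, K, R, Y, Z}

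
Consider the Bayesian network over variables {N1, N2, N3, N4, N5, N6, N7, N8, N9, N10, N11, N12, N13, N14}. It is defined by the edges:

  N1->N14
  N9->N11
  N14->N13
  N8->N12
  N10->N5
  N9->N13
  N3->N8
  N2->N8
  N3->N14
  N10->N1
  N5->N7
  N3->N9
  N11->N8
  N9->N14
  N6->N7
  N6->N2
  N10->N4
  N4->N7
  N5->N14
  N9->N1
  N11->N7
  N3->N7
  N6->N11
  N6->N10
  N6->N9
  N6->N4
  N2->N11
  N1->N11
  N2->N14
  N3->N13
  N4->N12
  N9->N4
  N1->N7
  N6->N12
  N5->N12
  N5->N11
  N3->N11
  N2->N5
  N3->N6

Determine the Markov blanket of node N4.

By definition, MB(N4) is built from N4's parents, N4's children, and the co-parents of N4.
Pa(N4) = {N6, N9, N10}.
N4's children: N7, N12.
Other parents of N4's children:
  N12: N5, N6, N8
  N7: N1, N3, N5, N6, N11
Union: {N6, N9, N10} ∪ {N7, N12} ∪ {N1, N3, N5, N6, N8, N11} = {N1, N3, N5, N6, N7, N8, N9, N10, N11, N12}.

{N1, N3, N5, N6, N7, N8, N9, N10, N11, N12}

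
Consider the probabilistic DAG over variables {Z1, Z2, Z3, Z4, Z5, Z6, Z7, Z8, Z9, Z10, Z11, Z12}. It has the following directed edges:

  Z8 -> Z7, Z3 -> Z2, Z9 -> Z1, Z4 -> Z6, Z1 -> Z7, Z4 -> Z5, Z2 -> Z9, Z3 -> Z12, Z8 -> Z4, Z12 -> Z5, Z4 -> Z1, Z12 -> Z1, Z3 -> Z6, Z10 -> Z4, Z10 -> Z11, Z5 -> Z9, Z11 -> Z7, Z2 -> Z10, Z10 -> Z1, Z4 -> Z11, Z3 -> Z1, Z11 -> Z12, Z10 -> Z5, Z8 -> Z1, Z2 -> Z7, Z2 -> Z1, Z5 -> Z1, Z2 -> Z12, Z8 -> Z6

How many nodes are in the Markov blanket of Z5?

Parents of Z5: Z4, Z10, Z12.
Ch(Z5) = {Z1, Z9}.
For each child, the remaining parents (spouses of Z5):
  Z9's other parent is Z2.
  Z1's other parents are Z2, Z3, Z4, Z8, Z9, Z10, Z12.
MB(Z5) = {Z1, Z2, Z3, Z4, Z8, Z9, Z10, Z12}, which has 8 nodes.

8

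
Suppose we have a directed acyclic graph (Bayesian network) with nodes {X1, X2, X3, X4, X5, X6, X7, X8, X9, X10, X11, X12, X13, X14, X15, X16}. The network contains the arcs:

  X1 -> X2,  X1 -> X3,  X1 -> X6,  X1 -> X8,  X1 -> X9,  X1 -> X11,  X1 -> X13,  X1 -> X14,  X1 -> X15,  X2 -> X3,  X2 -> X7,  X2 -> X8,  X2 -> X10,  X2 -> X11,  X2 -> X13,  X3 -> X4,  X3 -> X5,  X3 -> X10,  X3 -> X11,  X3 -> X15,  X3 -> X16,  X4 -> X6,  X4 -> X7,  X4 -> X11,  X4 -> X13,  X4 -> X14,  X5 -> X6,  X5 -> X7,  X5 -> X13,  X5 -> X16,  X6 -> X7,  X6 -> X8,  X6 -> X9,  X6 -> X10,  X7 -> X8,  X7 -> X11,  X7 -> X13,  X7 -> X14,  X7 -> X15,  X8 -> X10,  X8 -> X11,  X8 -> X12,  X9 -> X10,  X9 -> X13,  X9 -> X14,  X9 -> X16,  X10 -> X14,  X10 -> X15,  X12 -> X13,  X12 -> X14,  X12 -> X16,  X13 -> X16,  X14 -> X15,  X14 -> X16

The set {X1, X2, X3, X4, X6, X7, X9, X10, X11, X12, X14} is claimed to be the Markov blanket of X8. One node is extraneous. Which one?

X14

A node's Markov blanket = Pa ∪ Ch ∪ (parents of Ch other than the node itself).
X8's parents: X1, X2, X6, X7.
Ch(X8) = {X10, X11, X12}.
Other parents of X8's children:
  X10: X2, X3, X6, X9
  X11: X1, X2, X3, X4, X7
  X12: —
MB(X8) = {X1, X2, X3, X4, X6, X7, X9, X10, X11, X12}.
X14 is neither a parent, child, nor co-parent of X8, so it does not belong.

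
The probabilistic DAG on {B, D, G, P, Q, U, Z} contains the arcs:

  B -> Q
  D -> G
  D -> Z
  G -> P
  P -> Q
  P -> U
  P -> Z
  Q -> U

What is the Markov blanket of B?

{P, Q}

The Markov blanket of a node is its parents, its children, and the other parents of its children.
Pa(B) = {}.
B has child Q.
Co-parents of B (other parents of its children):
  Q also has parent P.
Taking the union gives {P, Q}.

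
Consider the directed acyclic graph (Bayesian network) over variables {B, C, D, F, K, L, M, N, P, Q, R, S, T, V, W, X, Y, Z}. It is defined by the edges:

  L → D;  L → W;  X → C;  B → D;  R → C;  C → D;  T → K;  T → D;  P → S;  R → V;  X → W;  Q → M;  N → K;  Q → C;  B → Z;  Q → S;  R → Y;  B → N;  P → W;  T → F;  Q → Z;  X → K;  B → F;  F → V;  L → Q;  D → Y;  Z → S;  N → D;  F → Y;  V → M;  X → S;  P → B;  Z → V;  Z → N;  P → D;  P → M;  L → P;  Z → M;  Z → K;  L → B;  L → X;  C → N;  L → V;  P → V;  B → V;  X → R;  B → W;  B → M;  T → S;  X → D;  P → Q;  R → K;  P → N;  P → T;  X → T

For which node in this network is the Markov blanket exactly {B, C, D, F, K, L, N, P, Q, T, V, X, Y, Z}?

The target node must have every member of {B, C, D, F, K, L, N, P, Q, T, V, X, Y, Z} as a parent, child, or co-parent, and no others.
Parents of R: X; children: C, K, V, Y; co-parents: B, D, F, L, N, P, Q, T, X, Z.
These exactly cover the given set, so the node is R.

R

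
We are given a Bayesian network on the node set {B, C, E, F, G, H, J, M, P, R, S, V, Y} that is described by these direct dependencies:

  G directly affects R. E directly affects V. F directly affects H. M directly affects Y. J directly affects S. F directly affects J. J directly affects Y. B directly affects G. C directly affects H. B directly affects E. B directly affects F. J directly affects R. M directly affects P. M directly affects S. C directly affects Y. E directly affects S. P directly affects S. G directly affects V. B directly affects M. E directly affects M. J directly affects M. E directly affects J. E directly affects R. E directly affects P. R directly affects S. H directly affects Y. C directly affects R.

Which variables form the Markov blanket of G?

Children of G: R, V.
G's parents: B.
For each child, the remaining parents (spouses of G):
  parents(R) \ {G} = {C, E, J}.
  V also has parent E.
So the Markov blanket of G is {B, C, E, J, R, V}.

{B, C, E, J, R, V}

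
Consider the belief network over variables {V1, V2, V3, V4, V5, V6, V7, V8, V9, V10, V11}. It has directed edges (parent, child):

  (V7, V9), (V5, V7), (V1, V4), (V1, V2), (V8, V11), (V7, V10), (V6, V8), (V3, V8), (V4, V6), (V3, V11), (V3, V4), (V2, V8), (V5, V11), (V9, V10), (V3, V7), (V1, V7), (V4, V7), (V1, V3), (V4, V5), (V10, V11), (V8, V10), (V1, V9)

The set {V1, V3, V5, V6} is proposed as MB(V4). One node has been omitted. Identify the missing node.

Children of V4: V5, V6, V7.
V4 has parents V1, V3.
Other parents of V4's children:
  V5: —
  V6: —
  V7: V1, V3, V5
MB(V4) = {V1, V3, V5, V6, V7}.
Comparing with the claimed set, V7 is missing.

V7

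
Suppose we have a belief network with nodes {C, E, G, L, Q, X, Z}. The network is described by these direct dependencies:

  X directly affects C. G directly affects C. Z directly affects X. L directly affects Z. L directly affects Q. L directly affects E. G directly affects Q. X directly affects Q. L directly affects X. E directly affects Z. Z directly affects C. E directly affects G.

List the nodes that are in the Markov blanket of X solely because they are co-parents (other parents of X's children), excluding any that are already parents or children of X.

Children of X: C, Q.
  C also has parents G, Z.
  parents(Q) \ {X} = {G, L}.
Excluding nodes already adjacent to X (C, L, Q, Z), the co-parent-only contribution is {G}.

{G}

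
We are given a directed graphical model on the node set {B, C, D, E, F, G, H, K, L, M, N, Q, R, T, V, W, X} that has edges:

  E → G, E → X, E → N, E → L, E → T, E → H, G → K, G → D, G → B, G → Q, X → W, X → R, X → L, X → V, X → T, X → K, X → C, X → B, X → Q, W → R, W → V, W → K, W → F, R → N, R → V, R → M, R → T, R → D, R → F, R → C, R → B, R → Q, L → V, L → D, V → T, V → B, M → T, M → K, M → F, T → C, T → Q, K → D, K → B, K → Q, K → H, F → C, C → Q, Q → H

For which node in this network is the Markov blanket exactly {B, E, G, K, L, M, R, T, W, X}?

The target node must have every member of {B, E, G, K, L, M, R, T, W, X} as a parent, child, or co-parent, and no others.
Parents of V: L, R, W, X; children: B, T; co-parents: E, G, K, M, R, X.
These exactly cover the given set, so the node is V.

V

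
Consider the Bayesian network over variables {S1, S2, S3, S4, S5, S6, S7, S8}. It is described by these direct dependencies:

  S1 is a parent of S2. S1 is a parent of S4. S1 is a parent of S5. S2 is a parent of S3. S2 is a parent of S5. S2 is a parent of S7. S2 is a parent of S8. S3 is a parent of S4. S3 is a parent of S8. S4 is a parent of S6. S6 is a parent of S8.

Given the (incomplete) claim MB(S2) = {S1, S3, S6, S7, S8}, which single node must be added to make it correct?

S5

By definition, MB(S2) is built from S2's parents, S2's children, and the co-parents of S2.
Parents of S2: S1.
S2's children: S3, S5, S7, S8.
For each child, the remaining parents (spouses of S2):
  S3: —
  S5: S1
  S7: —
  S8: S3, S6
MB(S2) = {S1, S3, S5, S6, S7, S8}.
Comparing with the claimed set, S5 is missing.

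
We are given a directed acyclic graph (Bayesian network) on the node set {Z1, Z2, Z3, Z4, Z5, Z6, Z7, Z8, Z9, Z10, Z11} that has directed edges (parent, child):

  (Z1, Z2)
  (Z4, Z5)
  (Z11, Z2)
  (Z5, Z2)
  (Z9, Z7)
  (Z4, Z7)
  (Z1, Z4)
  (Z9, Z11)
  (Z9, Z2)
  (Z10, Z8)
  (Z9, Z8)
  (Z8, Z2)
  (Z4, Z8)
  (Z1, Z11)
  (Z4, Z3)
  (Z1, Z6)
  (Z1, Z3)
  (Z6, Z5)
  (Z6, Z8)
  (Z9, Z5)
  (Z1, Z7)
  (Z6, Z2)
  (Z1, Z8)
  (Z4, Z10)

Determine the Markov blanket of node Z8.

{Z1, Z2, Z4, Z5, Z6, Z9, Z10, Z11}

Z8 has parents Z1, Z4, Z6, Z9, Z10.
Z8's children: Z2.
Other parents of Z8's children:
  Z2: Z1, Z5, Z6, Z9, Z11
Union: {Z1, Z4, Z6, Z9, Z10} ∪ {Z2} ∪ {Z1, Z5, Z6, Z9, Z11} = {Z1, Z2, Z4, Z5, Z6, Z9, Z10, Z11}.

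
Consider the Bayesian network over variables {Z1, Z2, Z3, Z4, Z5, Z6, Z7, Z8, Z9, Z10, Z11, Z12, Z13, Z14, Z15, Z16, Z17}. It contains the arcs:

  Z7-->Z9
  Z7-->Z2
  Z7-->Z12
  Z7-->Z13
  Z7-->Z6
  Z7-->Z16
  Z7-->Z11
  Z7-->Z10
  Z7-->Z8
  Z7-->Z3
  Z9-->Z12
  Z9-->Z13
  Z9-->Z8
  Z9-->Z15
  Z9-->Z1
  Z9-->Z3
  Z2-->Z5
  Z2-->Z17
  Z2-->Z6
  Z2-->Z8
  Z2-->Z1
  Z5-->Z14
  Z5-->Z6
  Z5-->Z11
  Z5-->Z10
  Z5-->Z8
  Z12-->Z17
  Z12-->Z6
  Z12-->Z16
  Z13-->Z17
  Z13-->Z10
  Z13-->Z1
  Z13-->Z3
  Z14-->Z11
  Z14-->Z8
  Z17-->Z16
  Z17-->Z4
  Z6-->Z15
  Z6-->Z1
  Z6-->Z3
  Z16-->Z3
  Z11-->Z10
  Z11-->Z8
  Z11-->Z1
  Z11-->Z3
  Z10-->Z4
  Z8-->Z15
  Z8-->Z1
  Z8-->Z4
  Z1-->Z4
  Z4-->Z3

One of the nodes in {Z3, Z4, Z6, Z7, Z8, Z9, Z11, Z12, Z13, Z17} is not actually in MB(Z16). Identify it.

Z16's parents: Z7, Z12, Z17.
Children of Z16: Z3.
For each child, the remaining parents (spouses of Z16):
  parents(Z3) \ {Z16} = {Z4, Z6, Z7, Z9, Z11, Z13}.
MB(Z16) = {Z3, Z4, Z6, Z7, Z9, Z11, Z12, Z13, Z17}.
Z8 is neither a parent, child, nor co-parent of Z16, so it does not belong.

Z8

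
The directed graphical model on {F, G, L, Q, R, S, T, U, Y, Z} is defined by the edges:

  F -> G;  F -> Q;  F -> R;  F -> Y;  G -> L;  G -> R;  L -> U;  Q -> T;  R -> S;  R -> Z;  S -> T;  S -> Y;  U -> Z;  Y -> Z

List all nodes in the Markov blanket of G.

{F, L, R}

Recall MB(v) = parents ∪ children ∪ spouses, where spouses are the other parents of v's children.
G's parents: F.
Ch(G) = {L, R}.
Co-parents of G (other parents of its children):
  L: —
  R: F
So the Markov blanket of G is {F, L, R}.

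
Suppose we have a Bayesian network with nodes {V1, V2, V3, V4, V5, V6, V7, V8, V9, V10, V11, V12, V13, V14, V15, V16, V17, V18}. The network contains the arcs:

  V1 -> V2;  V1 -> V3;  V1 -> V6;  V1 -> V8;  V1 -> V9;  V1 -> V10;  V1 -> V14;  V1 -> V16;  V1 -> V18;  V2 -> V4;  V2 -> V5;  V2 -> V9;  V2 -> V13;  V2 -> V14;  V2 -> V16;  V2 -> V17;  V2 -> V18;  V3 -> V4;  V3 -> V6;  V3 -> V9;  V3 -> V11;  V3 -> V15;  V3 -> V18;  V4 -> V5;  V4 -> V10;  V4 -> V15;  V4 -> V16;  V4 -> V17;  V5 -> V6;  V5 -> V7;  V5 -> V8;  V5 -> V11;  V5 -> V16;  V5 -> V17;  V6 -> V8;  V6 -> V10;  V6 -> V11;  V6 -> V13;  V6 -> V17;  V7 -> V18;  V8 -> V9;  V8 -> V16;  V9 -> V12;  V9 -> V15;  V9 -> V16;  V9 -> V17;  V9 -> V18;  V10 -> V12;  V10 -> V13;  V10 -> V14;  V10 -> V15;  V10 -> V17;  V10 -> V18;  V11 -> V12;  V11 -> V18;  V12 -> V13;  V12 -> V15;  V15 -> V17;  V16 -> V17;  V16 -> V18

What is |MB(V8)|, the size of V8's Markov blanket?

8

V8's parents: V1, V5, V6.
Ch(V8) = {V9, V16}.
For each child, the remaining parents (spouses of V8):
  V9: V1, V2, V3
  V16: V1, V2, V4, V5, V9
MB(V8) = {V1, V2, V3, V4, V5, V6, V9, V16}, which has 8 nodes.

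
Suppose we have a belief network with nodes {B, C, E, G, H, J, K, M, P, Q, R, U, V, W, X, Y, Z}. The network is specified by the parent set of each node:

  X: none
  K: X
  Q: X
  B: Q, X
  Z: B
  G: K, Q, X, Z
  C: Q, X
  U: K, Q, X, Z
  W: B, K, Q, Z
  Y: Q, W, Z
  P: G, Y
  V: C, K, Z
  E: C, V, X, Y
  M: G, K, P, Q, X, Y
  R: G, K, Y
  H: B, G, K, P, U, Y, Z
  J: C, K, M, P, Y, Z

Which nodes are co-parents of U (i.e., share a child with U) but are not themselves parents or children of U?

{B, G, P, Y}

Children of U: H.
  parents(H) \ {U} = {B, G, K, P, Y, Z}.
Excluding nodes already adjacent to U (H, K, Q, X, Z), the co-parent-only contribution is {B, G, P, Y}.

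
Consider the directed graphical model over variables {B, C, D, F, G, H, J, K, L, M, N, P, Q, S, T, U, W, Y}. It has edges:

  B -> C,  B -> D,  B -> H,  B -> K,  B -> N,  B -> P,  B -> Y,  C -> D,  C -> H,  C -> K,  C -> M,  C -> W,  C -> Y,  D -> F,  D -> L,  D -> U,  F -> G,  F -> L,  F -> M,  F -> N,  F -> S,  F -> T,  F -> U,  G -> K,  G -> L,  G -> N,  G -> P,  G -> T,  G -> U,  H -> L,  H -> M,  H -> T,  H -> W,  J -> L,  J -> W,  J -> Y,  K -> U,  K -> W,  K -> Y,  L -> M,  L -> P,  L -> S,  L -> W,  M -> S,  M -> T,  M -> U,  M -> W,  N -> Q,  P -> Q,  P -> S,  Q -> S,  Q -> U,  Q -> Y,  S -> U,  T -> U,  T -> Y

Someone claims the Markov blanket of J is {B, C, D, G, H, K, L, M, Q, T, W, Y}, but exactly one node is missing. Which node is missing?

F

Recall MB(v) = parents ∪ children ∪ spouses, where spouses are the other parents of v's children.
J has no parents.
J has children L, W, Y.
Parents of each child, excluding J:
  L also has parents D, F, G, H.
  parents(W) \ {J} = {C, H, K, L, M}.
  parents(Y) \ {J} = {B, C, K, Q, T}.
MB(J) = {B, C, D, F, G, H, K, L, M, Q, T, W, Y}.
Comparing with the claimed set, F is missing.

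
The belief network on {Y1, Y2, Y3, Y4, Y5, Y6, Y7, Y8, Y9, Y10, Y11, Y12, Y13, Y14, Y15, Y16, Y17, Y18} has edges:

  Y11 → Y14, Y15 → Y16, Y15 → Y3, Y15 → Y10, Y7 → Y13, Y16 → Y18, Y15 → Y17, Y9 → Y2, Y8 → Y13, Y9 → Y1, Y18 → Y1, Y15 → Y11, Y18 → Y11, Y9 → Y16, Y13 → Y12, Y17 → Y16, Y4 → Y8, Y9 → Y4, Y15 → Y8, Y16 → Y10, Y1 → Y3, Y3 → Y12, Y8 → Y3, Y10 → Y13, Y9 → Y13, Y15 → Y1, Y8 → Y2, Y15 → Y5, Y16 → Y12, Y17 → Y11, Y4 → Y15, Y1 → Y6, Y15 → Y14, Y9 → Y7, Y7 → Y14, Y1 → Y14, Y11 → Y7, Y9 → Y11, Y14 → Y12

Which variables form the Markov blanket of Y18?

The Markov blanket of a node is its parents, its children, and the other parents of its children.
Y18's parents: Y16.
Y18 has children Y1, Y11.
For each child, the remaining parents (spouses of Y18):
  Y1: Y9, Y15
  Y11: Y9, Y15, Y17
So the Markov blanket of Y18 is {Y1, Y9, Y11, Y15, Y16, Y17}.

{Y1, Y9, Y11, Y15, Y16, Y17}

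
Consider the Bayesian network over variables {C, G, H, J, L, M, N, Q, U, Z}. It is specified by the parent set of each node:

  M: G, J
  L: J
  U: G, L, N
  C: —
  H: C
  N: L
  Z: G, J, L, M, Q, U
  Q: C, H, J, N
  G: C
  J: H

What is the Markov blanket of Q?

Q has parents C, H, J, N.
Ch(Q) = {Z}.
Other parents of Q's children:
  Z: G, J, L, M, U
MB(Q) = {C, G, H, J, L, M, N, U, Z}.

{C, G, H, J, L, M, N, U, Z}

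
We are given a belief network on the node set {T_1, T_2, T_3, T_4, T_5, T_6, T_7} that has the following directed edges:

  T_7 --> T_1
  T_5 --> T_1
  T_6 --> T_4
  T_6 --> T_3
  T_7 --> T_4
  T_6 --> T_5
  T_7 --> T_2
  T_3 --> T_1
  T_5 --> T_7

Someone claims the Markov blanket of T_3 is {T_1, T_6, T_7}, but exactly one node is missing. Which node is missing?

The Markov blanket of a node is its parents, its children, and the other parents of its children.
T_3's parents: T_6.
Ch(T_3) = {T_1}.
Other parents of T_3's children:
  T_1 also has parents T_5, T_7.
MB(T_3) = {T_1, T_5, T_6, T_7}.
Comparing with the claimed set, T_5 is missing.

T_5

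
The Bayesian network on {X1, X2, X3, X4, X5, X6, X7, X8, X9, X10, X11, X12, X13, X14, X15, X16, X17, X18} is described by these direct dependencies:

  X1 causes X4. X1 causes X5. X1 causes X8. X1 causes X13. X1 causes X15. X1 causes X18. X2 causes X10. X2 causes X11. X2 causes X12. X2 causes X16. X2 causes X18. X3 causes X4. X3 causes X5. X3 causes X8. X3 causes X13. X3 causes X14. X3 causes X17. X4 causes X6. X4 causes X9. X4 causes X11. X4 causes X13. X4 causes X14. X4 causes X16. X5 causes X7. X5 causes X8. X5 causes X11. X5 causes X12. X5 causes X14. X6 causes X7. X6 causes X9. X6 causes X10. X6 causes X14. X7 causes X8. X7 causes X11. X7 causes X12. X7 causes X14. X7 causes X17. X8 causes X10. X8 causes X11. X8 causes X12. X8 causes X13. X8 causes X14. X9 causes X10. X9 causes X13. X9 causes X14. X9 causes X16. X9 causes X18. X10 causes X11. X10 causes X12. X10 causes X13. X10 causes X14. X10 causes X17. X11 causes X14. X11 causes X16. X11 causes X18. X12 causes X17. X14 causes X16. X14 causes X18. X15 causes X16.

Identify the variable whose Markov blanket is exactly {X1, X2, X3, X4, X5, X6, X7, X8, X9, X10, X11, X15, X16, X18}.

The target node must have every member of {X1, X2, X3, X4, X5, X6, X7, X8, X9, X10, X11, X15, X16, X18} as a parent, child, or co-parent, and no others.
Parents of X14: X3, X4, X5, X6, X7, X8, X9, X10, X11; children: X16, X18; co-parents: X1, X2, X4, X9, X11, X15.
These exactly cover the given set, so the node is X14.

X14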